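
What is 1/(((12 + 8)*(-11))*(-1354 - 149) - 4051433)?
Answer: -1/3720773 ≈ -2.6876e-7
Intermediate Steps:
1/(((12 + 8)*(-11))*(-1354 - 149) - 4051433) = 1/((20*(-11))*(-1503) - 4051433) = 1/(-220*(-1503) - 4051433) = 1/(330660 - 4051433) = 1/(-3720773) = -1/3720773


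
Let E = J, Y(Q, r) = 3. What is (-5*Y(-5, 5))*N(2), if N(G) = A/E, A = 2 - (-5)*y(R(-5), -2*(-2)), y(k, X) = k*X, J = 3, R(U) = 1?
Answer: -110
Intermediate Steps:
y(k, X) = X*k
E = 3
A = 22 (A = 2 - (-5)*-2*(-2)*1 = 2 - (-5)*4*1 = 2 - (-5)*4 = 2 - 1*(-20) = 2 + 20 = 22)
N(G) = 22/3
(-5*Y(-5, 5))*N(2) = -5*3*(22/3) = -15*22/3 = -110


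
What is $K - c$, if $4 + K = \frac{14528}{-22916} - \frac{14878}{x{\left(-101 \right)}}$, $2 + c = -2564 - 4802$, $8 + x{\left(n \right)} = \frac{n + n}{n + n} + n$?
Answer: $\frac{2320593127}{309366} \approx 7501.1$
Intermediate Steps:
$x{\left(n \right)} = -7 + n$ ($x{\left(n \right)} = -8 + \left(\frac{n + n}{n + n} + n\right) = -8 + \left(\frac{2 n}{2 n} + n\right) = -8 + \left(2 n \frac{1}{2 n} + n\right) = -8 + \left(1 + n\right) = -7 + n$)
$c = -7368$ ($c = -2 - 7366 = -7368$)
$K = \frac{41184439}{309366}$ ($K = -4 - \left(\frac{3632}{5729} + \frac{14878}{-7 - 101}\right) = -4 - \left(\frac{3632}{5729} + \frac{14878}{-108}\right) = -4 - - \frac{42421903}{309366} = -4 + \left(- \frac{3632}{5729} + \frac{7439}{54}\right) = -4 + \frac{42421903}{309366} = \frac{41184439}{309366} \approx 133.13$)
$K - c = \frac{41184439}{309366} - -7368 = \frac{41184439}{309366} + 7368 = \frac{2320593127}{309366}$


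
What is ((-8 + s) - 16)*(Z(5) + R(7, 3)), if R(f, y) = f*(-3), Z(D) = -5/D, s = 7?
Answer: 374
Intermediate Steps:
R(f, y) = -3*f
((-8 + s) - 16)*(Z(5) + R(7, 3)) = ((-8 + 7) - 16)*(-5/5 - 3*7) = (-1 - 16)*(-5*⅕ - 21) = -17*(-1 - 21) = -17*(-22) = 374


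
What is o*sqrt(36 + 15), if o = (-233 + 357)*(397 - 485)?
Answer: -10912*sqrt(51) ≈ -77927.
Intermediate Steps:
o = -10912 (o = 124*(-88) = -10912)
o*sqrt(36 + 15) = -10912*sqrt(36 + 15) = -10912*sqrt(51)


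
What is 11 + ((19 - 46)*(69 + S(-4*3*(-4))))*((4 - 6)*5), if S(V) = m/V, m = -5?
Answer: 148903/8 ≈ 18613.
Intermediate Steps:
S(V) = -5/V
11 + ((19 - 46)*(69 + S(-4*3*(-4))))*((4 - 6)*5) = 11 + ((19 - 46)*(69 - 5/(-4*3*(-4))))*((4 - 6)*5) = 11 + (-27*(69 - 5/((-12*(-4)))))*(-2*5) = 11 - 27*(69 - 5/48)*(-10) = 11 - 27*3307/48*(-10) = 11 - 29763/16*(-10) = 11 + 148815/8 = 148903/8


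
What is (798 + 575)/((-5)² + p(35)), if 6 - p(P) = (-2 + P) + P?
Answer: -1373/37 ≈ -37.108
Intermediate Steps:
p(P) = 8 - 2*P (p(P) = 6 - ((-2 + P) + P) = 6 - (-2 + 2*P) = 6 + (2 - 2*P) = 8 - 2*P)
(798 + 575)/((-5)² + p(35)) = (798 + 575)/((-5)² + (8 - 2*35)) = 1373/(25 + (8 - 70)) = 1373/(25 - 62) = 1373/(-37) = 1373*(-1/37) = -1373/37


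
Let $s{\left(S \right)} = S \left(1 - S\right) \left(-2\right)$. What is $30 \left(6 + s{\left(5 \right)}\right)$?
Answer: $1380$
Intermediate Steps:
$s{\left(S \right)} = - 2 S \left(1 - S\right)$
$30 \left(6 + s{\left(5 \right)}\right) = 30 \left(6 + 2 \cdot 5 \left(-1 + 5\right)\right) = 30 \left(6 + 2 \cdot 5 \cdot 4\right) = 30 \left(6 + 40\right) = 30 \cdot 46 = 1380$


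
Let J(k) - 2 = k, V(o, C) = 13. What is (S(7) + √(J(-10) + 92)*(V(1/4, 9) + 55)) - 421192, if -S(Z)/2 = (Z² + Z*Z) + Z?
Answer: -421402 + 136*√21 ≈ -4.2078e+5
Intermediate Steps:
J(k) = 2 + k
S(Z) = -4*Z² - 2*Z (S(Z) = -2*((Z² + Z*Z) + Z) = -2*((Z² + Z²) + Z) = -2*(2*Z² + Z) = -2*(Z + 2*Z²) = -4*Z² - 2*Z)
(S(7) + √(J(-10) + 92)*(V(1/4, 9) + 55)) - 421192 = (-2*7*(1 + 2*7) + √((2 - 10) + 92)*(13 + 55)) - 421192 = (-2*7*(1 + 14) + √(-8 + 92)*68) - 421192 = (-2*7*15 + √84*68) - 421192 = (-210 + (2*√21)*68) - 421192 = (-210 + 136*√21) - 421192 = -421402 + 136*√21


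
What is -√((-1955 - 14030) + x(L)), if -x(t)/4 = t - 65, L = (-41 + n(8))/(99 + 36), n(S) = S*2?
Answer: -I*√1273665/9 ≈ -125.4*I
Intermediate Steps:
n(S) = 2*S
L = -5/27 (L = (-41 + 2*8)/(99 + 36) = (-41 + 16)/135 = -25*1/135 = -5/27 ≈ -0.18519)
x(t) = 260 - 4*t (x(t) = -4*(t - 65) = -4*(-65 + t) = 260 - 4*t)
-√((-1955 - 14030) + x(L)) = -√((-1955 - 14030) + (260 - 4*(-5/27))) = -√(-15985 + (260 + 20/27)) = -√(-15985 + 7040/27) = -√(-424555/27) = -I*√1273665/9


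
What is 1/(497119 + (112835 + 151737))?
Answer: 1/761691 ≈ 1.3129e-6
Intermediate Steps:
1/(497119 + (112835 + 151737)) = 1/(497119 + 264572) = 1/761691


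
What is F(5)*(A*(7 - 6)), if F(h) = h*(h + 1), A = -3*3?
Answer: -270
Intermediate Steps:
A = -9
F(h) = h*(1 + h)
F(5)*(A*(7 - 6)) = (5*(1 + 5))*(-9*(7 - 6)) = (5*6)*(-9*1) = 30*(-9) = -270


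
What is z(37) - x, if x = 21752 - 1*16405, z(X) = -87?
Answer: -5434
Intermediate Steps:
x = 5347 (x = 21752 - 16405 = 5347)
z(37) - x = -87 - 1*5347 = -87 - 5347 = -5434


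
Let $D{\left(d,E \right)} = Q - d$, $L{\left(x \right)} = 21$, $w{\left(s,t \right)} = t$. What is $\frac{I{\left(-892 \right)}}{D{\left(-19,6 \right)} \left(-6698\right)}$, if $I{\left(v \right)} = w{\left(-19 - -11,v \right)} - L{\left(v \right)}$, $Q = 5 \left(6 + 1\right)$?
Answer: $\frac{913}{361692} \approx 0.0025242$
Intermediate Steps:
$Q = 35$ ($Q = 5 \cdot 7 = 35$)
$I{\left(v \right)} = -21 + v$ ($I{\left(v \right)} = v - 21 = -21 + v$)
$D{\left(d,E \right)} = 35 - d$
$\frac{I{\left(-892 \right)}}{D{\left(-19,6 \right)} \left(-6698\right)} = \frac{-21 - 892}{\left(35 - -19\right) \left(-6698\right)} = - \frac{913}{\left(35 + 19\right) \left(-6698\right)} = - \frac{913}{54 \left(-6698\right)} = - \frac{913}{-361692} = \left(-913\right) \left(- \frac{1}{361692}\right) = \frac{913}{361692}$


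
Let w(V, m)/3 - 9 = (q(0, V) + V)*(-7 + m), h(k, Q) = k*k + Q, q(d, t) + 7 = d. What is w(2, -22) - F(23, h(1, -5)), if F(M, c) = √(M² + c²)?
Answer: 462 - √545 ≈ 438.65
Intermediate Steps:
q(d, t) = -7 + d
h(k, Q) = Q + k² (h(k, Q) = k² + Q = Q + k²)
w(V, m) = 27 + 3*(-7 + V)*(-7 + m) (w(V, m) = 27 + 3*(((-7 + 0) + V)*(-7 + m)) = 27 + 3*((-7 + V)*(-7 + m)) = 27 + 3*(-7 + V)*(-7 + m))
w(2, -22) - F(23, h(1, -5)) = (174 - 21*2 - 21*(-22) + 3*2*(-22)) - √(23² + (-5 + 1²)²) = (174 - 42 + 462 - 132) - √(529 + (-5 + 1)²) = 462 - √(529 + (-4)²) = 462 - √(529 + 16) = 462 - √545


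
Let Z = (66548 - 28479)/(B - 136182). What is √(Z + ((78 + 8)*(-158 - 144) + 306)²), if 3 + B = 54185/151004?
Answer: 8*√4352808596769520864528960605/20564425555 ≈ 25666.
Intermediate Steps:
B = -398827/151004 (B = -3 + 54185/151004 = -398827/151004 ≈ -2.6412)
Z = -5748571276/20564425555 (Z = (66548 - 28479)/(-398827/151004 - 136182) = 38069/(-20564425555/151004) = 38069*(-151004/20564425555) = -5748571276/20564425555 ≈ -0.27954)
√(Z + ((78 + 8)*(-158 - 144) + 306)²) = √(-5748571276/20564425555 + ((78 + 8)*(-158 - 144) + 306)²) = √(-5748571276/20564425555 + (86*(-302) + 306)²) = √(-5748571276/20564425555 + (-25972 + 306)²) = √(-5748571276/20564425555 + (-25666)²) = √(-5748571276/20564425555 + 658743556) = √(13546682811449402304/20564425555) = 8*√4352808596769520864528960605/20564425555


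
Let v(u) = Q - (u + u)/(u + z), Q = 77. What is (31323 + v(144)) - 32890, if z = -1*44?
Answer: -37322/25 ≈ -1492.9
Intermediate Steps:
z = -44
v(u) = 77 - 2*u/(-44 + u) (v(u) = 77 - (u + u)/(u - 44) = 77 - 2*u/(-44 + u))
(31323 + v(144)) - 32890 = (31323 + (-3388 + 75*144)/(-44 + 144)) - 32890 = (31323 + (-3388 + 10800)/100) - 32890 = (31323 + (1/100)*7412) - 32890 = (31323 + 1853/25) - 32890 = 784928/25 - 32890 = -37322/25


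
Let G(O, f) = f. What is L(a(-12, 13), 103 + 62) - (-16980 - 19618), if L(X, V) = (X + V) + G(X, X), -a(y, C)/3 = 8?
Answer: 36715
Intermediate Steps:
a(y, C) = -24 (a(y, C) = -3*8 = -24)
L(X, V) = V + 2*X (L(X, V) = (X + V) + X = (V + X) + X = V + 2*X)
L(a(-12, 13), 103 + 62) - (-16980 - 19618) = ((103 + 62) + 2*(-24)) - (-16980 - 19618) = (165 - 48) - 1*(-36598) = 117 + 36598 = 36715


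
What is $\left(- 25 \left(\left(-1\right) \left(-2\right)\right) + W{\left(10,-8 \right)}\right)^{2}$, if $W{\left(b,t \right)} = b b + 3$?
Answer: $2809$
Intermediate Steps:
$W{\left(b,t \right)} = 3 + b^{2}$ ($W{\left(b,t \right)} = b^{2} + 3 = 3 + b^{2}$)
$\left(- 25 \left(\left(-1\right) \left(-2\right)\right) + W{\left(10,-8 \right)}\right)^{2} = \left(- 25 \left(\left(-1\right) \left(-2\right)\right) + \left(3 + 10^{2}\right)\right)^{2} = \left(\left(-25\right) 2 + \left(3 + 100\right)\right)^{2} = \left(-50 + 103\right)^{2} = 53^{2} = 2809$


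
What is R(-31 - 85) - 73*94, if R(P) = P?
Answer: -6978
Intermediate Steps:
R(-31 - 85) - 73*94 = (-31 - 85) - 73*94 = -116 - 6862 = -6978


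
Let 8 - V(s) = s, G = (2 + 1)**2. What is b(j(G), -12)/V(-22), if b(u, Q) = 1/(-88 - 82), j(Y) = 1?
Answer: -1/5100 ≈ -0.00019608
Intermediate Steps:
G = 9 (G = 3**2 = 9)
V(s) = 8 - s
b(u, Q) = -1/170 (b(u, Q) = 1/(-170) = -1/170)
b(j(G), -12)/V(-22) = -1/(170*(8 - 1*(-22))) = -1/(170*(8 + 22)) = -1/170/30 = -1/170*1/30 = -1/5100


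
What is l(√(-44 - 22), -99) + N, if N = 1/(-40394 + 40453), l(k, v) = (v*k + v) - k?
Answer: -5840/59 - 100*I*√66 ≈ -98.983 - 812.4*I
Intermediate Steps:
l(k, v) = v - k + k*v (l(k, v) = (k*v + v) - k = (v + k*v) - k = v - k + k*v)
N = 1/59 ≈ 0.016949
l(√(-44 - 22), -99) + N = (-99 - √(-44 - 22) + √(-44 - 22)*(-99)) + 1/59 = (-99 - √(-66) + √(-66)*(-99)) + 1/59 = (-99 - I*√66 + (I*√66)*(-99)) + 1/59 = (-99 - I*√66 - 99*I*√66) + 1/59 = (-99 - 100*I*√66) + 1/59 = -5840/59 - 100*I*√66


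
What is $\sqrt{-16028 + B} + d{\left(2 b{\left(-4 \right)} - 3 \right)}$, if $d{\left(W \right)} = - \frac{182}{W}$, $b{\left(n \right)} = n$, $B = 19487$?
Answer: $\frac{182}{11} + \sqrt{3459} \approx 75.359$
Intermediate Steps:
$\sqrt{-16028 + B} + d{\left(2 b{\left(-4 \right)} - 3 \right)} = \sqrt{-16028 + 19487} - \frac{182}{2 \left(-4\right) - 3} = \sqrt{3459} - \frac{182}{-8 - 3} = \sqrt{3459} - \frac{182}{-11} = \sqrt{3459} - - \frac{182}{11} = \sqrt{3459} + \frac{182}{11} = \frac{182}{11} + \sqrt{3459}$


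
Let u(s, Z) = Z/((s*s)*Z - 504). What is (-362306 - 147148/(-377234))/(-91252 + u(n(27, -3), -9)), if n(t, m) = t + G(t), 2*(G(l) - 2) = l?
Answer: 9789274852911/2465572928324 ≈ 3.9704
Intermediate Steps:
G(l) = 2 + l/2
n(t, m) = 2 + 3*t/2 (n(t, m) = t + (2 + t/2) = 2 + 3*t/2)
u(s, Z) = Z/(-504 + Z*s**2) (u(s, Z) = Z/(s**2*Z - 504) = Z/(Z*s**2 - 504) = Z/(-504 + Z*s**2))
(-362306 - 147148/(-377234))/(-91252 + u(n(27, -3), -9)) = (-362306 - 147148/(-377234))/(-91252 - 9/(-504 - 9*(2 + (3/2)*27)**2)) = (-362306 - 147148*(-1/377234))/(-91252 - 9/(-504 - 9*(2 + 81/2)**2)) = (-362306 + 73574/188617)/(-91252 - 9/(-504 - 9*(85/2)**2)) = -68336997228/(188617*(-91252 - 9/(-504 - 9*7225/4))) = -68336997228/(188617*(-91252 - 9/(-504 - 65025/4))) = -68336997228/(188617*(-91252 - 9/(-67041/4))) = -68336997228/(188617*(-91252 - 9*(-4/67041))) = -68336997228/(188617*(-91252 + 4/7449)) = -68336997228/(188617*(-679736144/7449)) = -68336997228/188617*(-7449/679736144) = 9789274852911/2465572928324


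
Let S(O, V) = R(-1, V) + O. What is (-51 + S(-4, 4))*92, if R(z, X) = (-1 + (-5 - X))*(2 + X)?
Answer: -10580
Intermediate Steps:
R(z, X) = (-6 - X)*(2 + X)
S(O, V) = -12 + O - V² - 8*V (S(O, V) = (-12 - V² - 8*V) + O = -12 + O - V² - 8*V)
(-51 + S(-4, 4))*92 = (-51 + (-12 - 4 - 1*4² - 8*4))*92 = (-51 + (-12 - 4 - 1*16 - 32))*92 = (-51 + (-12 - 4 - 16 - 32))*92 = (-51 - 64)*92 = -115*92 = -10580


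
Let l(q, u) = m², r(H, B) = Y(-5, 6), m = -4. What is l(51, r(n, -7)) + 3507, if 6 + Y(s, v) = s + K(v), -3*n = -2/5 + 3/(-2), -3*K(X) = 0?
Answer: 3523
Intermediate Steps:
K(X) = 0 (K(X) = -⅓*0 = 0)
n = 19/30 (n = -(-2/5 + 3/(-2))/3 = -(-2*⅕ + 3*(-½))/3 = -(-⅖ - 3/2)/3 = -⅓*(-19/10) = 19/30 ≈ 0.63333)
Y(s, v) = -6 + s (Y(s, v) = -6 + (s + 0) = -6 + s)
r(H, B) = -11 (r(H, B) = -6 - 5 = -11)
l(q, u) = 16 (l(q, u) = (-4)² = 16)
l(51, r(n, -7)) + 3507 = 16 + 3507 = 3523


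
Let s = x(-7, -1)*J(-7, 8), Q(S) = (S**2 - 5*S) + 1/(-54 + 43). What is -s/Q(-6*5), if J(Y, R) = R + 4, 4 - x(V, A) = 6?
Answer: 264/11549 ≈ 0.022859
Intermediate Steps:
x(V, A) = -2 (x(V, A) = 4 - 1*6 = 4 - 6 = -2)
J(Y, R) = 4 + R
Q(S) = -1/11 + S**2 - 5*S (Q(S) = (S**2 - 5*S) + 1/(-11) = (S**2 - 5*S) - 1/11 = -1/11 + S**2 - 5*S)
s = -24 (s = -2*(4 + 8) = -2*12 = -24)
-s/Q(-6*5) = -(-24)/(-1/11 + (-6*5)**2 - (-30)*5) = -(-24)/(-1/11 + (-30)**2 - 5*(-30)) = -(-24)/(-1/11 + 900 + 150) = -(-24)/11549/11 = -(-24)*11/11549 = -1*(-264/11549) = 264/11549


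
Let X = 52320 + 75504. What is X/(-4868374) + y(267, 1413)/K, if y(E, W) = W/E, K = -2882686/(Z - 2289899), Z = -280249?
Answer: 1465141408969074/312256356989549 ≈ 4.6921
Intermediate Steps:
K = 1441343/1285074 (K = -2882686/(-280249 - 2289899) = -2882686/(-2570148) = -2882686*(-1/2570148) = 1441343/1285074 ≈ 1.1216)
X = 127824
X/(-4868374) + y(267, 1413)/K = 127824/(-4868374) + (1413/267)/(1441343/1285074) = 127824*(-1/4868374) + (1413*(1/267))*(1285074/1441343) = -63912/2434187 + (471/89)*(1285074/1441343) = -63912/2434187 + 605269854/128279527 = 1465141408969074/312256356989549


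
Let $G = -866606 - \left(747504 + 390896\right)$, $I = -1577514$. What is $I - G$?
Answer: $427492$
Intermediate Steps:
$G = -2005006$ ($G = -866606 - 1138400 = -2005006$)
$I - G = -1577514 - -2005006 = -1577514 + 2005006 = 427492$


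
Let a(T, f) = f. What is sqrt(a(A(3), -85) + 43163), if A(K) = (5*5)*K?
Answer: sqrt(43078) ≈ 207.55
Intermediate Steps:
A(K) = 25*K
sqrt(a(A(3), -85) + 43163) = sqrt(-85 + 43163) = sqrt(43078)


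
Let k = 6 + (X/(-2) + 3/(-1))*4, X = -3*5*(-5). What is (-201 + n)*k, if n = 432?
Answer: -36036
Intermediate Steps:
X = 75 (X = -15*(-5) = 75)
k = -156 (k = 6 + (75/(-2) + 3/(-1))*4 = 6 + (75*(-½) + 3*(-1))*4 = 6 + (-75/2 - 3)*4 = 6 - 81/2*4 = 6 - 162 = -156)
(-201 + n)*k = (-201 + 432)*(-156) = 231*(-156) = -36036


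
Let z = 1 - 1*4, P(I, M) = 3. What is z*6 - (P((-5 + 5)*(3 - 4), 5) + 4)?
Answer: -25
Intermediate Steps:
z = -3 (z = 1 - 4 = -3)
z*6 - (P((-5 + 5)*(3 - 4), 5) + 4) = -3*6 - (3 + 4) = -18 - 1*7 = -18 - 7 = -25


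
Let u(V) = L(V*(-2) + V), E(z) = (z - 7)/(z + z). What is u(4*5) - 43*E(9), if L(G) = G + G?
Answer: -403/9 ≈ -44.778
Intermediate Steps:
E(z) = (-7 + z)/(2*z) (E(z) = (-7 + z)/((2*z)) = (-7 + z)*(1/(2*z)) = (-7 + z)/(2*z))
L(G) = 2*G
u(V) = -2*V (u(V) = 2*(V*(-2) + V) = 2*(-2*V + V) = 2*(-V) = -2*V)
u(4*5) - 43*E(9) = -8*5 - 43*(-7 + 9)/(2*9) = -2*20 - 43*2/(2*9) = -40 - 43*⅑ = -40 - 43/9 = -403/9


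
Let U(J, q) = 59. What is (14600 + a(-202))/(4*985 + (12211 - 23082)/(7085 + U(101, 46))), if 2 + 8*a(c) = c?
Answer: 104120228/28136489 ≈ 3.7005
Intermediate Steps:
a(c) = -¼ + c/8
(14600 + a(-202))/(4*985 + (12211 - 23082)/(7085 + U(101, 46))) = (14600 + (-¼ + (⅛)*(-202)))/(4*985 + (12211 - 23082)/(7085 + 59)) = (14600 + (-¼ - 101/4))/(3940 - 10871/7144) = (14600 - 51/2)/(3940 - 10871*1/7144) = 29149/(2*(3940 - 10871/7144)) = 29149/(2*(28136489/7144)) = (29149/2)*(7144/28136489) = 104120228/28136489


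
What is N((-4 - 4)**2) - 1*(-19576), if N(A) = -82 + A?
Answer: 19558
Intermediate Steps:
N((-4 - 4)**2) - 1*(-19576) = (-82 + (-4 - 4)**2) - 1*(-19576) = (-82 + (-8)**2) + 19576 = (-82 + 64) + 19576 = -18 + 19576 = 19558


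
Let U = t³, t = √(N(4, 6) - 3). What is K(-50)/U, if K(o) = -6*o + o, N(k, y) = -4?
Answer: 250*I*√7/49 ≈ 13.499*I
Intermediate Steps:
t = I*√7 (t = √(-4 - 3) = √(-7) = I*√7 ≈ 2.6458*I)
K(o) = -5*o
U = -7*I*√7 (U = (I*√7)³ = -7*I*√7 ≈ -18.52*I)
K(-50)/U = (-5*(-50))/((-7*I*√7)) = 250*(I*√7/49) = 250*I*√7/49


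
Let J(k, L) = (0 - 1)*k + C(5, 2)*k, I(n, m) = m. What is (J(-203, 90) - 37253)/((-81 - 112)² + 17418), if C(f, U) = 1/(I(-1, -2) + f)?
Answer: -111353/164001 ≈ -0.67898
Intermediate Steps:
C(f, U) = 1/(-2 + f)
J(k, L) = -2*k/3 (J(k, L) = (0 - 1)*k + k/(-2 + 5) = -k + k/3 = -2*k/3)
(J(-203, 90) - 37253)/((-81 - 112)² + 17418) = (-⅔*(-203) - 37253)/((-81 - 112)² + 17418) = (406/3 - 37253)/((-193)² + 17418) = -111353/(3*(37249 + 17418)) = -111353/3/54667 = -111353/3*1/54667 = -111353/164001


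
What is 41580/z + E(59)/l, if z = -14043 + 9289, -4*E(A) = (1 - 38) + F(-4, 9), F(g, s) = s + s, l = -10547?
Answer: -877133683/100280876 ≈ -8.7468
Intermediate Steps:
F(g, s) = 2*s
E(A) = 19/4 (E(A) = -((1 - 38) + 2*9)/4 = -(-37 + 18)/4 = -¼*(-19) = 19/4)
z = -4754
41580/z + E(59)/l = 41580/(-4754) + (19/4)/(-10547) = 41580*(-1/4754) + (19/4)*(-1/10547) = -20790/2377 - 19/42188 = -877133683/100280876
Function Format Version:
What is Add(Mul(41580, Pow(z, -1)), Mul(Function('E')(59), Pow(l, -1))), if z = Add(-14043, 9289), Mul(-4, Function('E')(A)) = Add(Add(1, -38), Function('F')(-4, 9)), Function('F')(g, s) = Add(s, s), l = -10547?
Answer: Rational(-877133683, 100280876) ≈ -8.7468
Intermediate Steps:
Function('F')(g, s) = Mul(2, s)
Function('E')(A) = Rational(19, 4) (Function('E')(A) = Mul(Rational(-1, 4), Add(Add(1, -38), Mul(2, 9))) = Mul(Rational(-1, 4), Add(-37, 18)) = Mul(Rational(-1, 4), -19) = Rational(19, 4))
z = -4754
Add(Mul(41580, Pow(z, -1)), Mul(Function('E')(59), Pow(l, -1))) = Add(Mul(41580, Pow(-4754, -1)), Mul(Rational(19, 4), Pow(-10547, -1))) = Add(Mul(41580, Rational(-1, 4754)), Mul(Rational(19, 4), Rational(-1, 10547))) = Add(Rational(-20790, 2377), Rational(-19, 42188)) = Rational(-877133683, 100280876)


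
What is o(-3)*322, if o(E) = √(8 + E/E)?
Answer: 966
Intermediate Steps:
o(E) = 3 (o(E) = √(8 + 1) = √9 = 3)
o(-3)*322 = 3*322 = 966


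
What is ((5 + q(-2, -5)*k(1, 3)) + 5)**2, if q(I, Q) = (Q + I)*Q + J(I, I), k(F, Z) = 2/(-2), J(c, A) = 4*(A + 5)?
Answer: 1369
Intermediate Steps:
J(c, A) = 20 + 4*A (J(c, A) = 4*(5 + A) = 20 + 4*A)
k(F, Z) = -1 (k(F, Z) = 2*(-1/2) = -1)
q(I, Q) = 20 + 4*I + Q*(I + Q) (q(I, Q) = (Q + I)*Q + (20 + 4*I) = (I + Q)*Q + (20 + 4*I) = Q*(I + Q) + (20 + 4*I) = 20 + 4*I + Q*(I + Q))
((5 + q(-2, -5)*k(1, 3)) + 5)**2 = ((5 + (20 + (-5)**2 + 4*(-2) - 2*(-5))*(-1)) + 5)**2 = ((5 + (20 + 25 - 8 + 10)*(-1)) + 5)**2 = ((5 + 47*(-1)) + 5)**2 = ((5 - 47) + 5)**2 = (-42 + 5)**2 = (-37)**2 = 1369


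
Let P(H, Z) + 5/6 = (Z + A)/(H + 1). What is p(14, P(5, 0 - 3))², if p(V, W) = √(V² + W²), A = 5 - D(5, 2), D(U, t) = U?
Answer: 1780/9 ≈ 197.78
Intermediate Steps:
A = 0 (A = 5 - 1*5 = 5 - 5 = 0)
P(H, Z) = -⅚ + Z/(1 + H) (P(H, Z) = -⅚ + (Z + 0)/(H + 1) = -⅚ + Z/(1 + H))
p(14, P(5, 0 - 3))² = (√(14² + ((-5 - 5*5 + 6*(0 - 3))/(6*(1 + 5)))²))² = (√(196 + ((⅙)*(-5 - 25 + 6*(-3))/6)²))² = (√(196 + ((⅙)*(⅙)*(-5 - 25 - 18))²))² = (√(196 + ((⅙)*(⅙)*(-48))²))² = (√(196 + (-4/3)²))² = (√(196 + 16/9))² = (√(1780/9))² = (2*√445/3)² = 1780/9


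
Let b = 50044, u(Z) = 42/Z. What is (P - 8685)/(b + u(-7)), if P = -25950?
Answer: -34635/50038 ≈ -0.69217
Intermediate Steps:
(P - 8685)/(b + u(-7)) = (-25950 - 8685)/(50044 + 42/(-7)) = -34635/(50044 + 42*(-1/7)) = -34635/(50044 - 6) = -34635/50038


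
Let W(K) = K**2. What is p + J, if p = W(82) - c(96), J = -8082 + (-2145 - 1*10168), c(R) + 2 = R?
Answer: -13765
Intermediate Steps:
c(R) = -2 + R
J = -20395 (J = -8082 + (-2145 - 10168) = -8082 - 12313 = -20395)
p = 6630 (p = 82**2 - (-2 + 96) = 6724 - 1*94 = 6724 - 94 = 6630)
p + J = 6630 - 20395 = -13765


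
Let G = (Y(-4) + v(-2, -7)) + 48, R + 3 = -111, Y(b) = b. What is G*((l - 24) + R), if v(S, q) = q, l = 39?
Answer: -3663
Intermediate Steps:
R = -114 (R = -3 - 111 = -114)
G = 37 (G = (-4 - 7) + 48 = -11 + 48 = 37)
G*((l - 24) + R) = 37*((39 - 24) - 114) = 37*(15 - 114) = 37*(-99) = -3663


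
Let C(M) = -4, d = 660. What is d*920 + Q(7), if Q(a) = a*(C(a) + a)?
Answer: 607221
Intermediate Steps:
Q(a) = a*(-4 + a)
d*920 + Q(7) = 660*920 + 7*(-4 + 7) = 607200 + 7*3 = 607200 + 21 = 607221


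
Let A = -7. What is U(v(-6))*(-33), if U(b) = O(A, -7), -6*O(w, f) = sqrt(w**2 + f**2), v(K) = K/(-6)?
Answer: 77*sqrt(2)/2 ≈ 54.447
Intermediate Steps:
v(K) = -K/6 (v(K) = K*(-1/6) = -K/6)
O(w, f) = -sqrt(f**2 + w**2)/6 (O(w, f) = -sqrt(w**2 + f**2)/6 = -sqrt(f**2 + w**2)/6)
U(b) = -7*sqrt(2)/6 (U(b) = -sqrt((-7)**2 + (-7)**2)/6 = -sqrt(49 + 49)/6 = -7*sqrt(2)/6)
U(v(-6))*(-33) = -7*sqrt(2)/6*(-33) = 77*sqrt(2)/2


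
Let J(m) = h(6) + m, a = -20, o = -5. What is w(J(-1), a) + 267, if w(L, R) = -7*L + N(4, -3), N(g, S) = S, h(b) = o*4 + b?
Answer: 369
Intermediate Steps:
h(b) = -20 + b (h(b) = -5*4 + b = -20 + b)
J(m) = -14 + m (J(m) = (-20 + 6) + m = -14 + m)
w(L, R) = -3 - 7*L (w(L, R) = -7*L - 3 = -3 - 7*L)
w(J(-1), a) + 267 = (-3 - 7*(-14 - 1)) + 267 = (-3 - 7*(-15)) + 267 = (-3 + 105) + 267 = 102 + 267 = 369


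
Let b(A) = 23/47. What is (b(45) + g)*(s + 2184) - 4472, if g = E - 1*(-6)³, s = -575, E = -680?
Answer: -35262249/47 ≈ -7.5026e+5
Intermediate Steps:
b(A) = 23/47 (b(A) = 23*(1/47) = 23/47)
g = -464 (g = -680 - 1*(-6)³ = -680 - 1*(-216) = -680 + 216 = -464)
(b(45) + g)*(s + 2184) - 4472 = (23/47 - 464)*(-575 + 2184) - 4472 = -21785/47*1609 - 4472 = -35052065/47 - 4472 = -35262249/47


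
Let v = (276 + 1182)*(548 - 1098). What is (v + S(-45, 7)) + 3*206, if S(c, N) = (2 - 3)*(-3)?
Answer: -801279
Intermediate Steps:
S(c, N) = 3 (S(c, N) = -1*(-3) = 3)
v = -801900 (v = 1458*(-550) = -801900)
(v + S(-45, 7)) + 3*206 = (-801900 + 3) + 3*206 = -801897 + 618 = -801279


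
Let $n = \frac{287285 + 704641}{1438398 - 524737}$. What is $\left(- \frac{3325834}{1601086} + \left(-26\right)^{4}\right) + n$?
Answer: $\frac{334242908029787529}{731424917923} \approx 4.5698 \cdot 10^{5}$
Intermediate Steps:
$n = \frac{991926}{913661} \approx 1.0857$
$\left(- \frac{3325834}{1601086} + \left(-26\right)^{4}\right) + n = \left(- \frac{3325834}{1601086} + \left(-26\right)^{4}\right) + \frac{991926}{913661} = \left(\left(-3325834\right) \frac{1}{1601086} + 456976\right) + \frac{991926}{913661} = \left(- \frac{1662917}{800543} + 456976\right) + \frac{991926}{913661} = \frac{365827275051}{800543} + \frac{991926}{913661} = \frac{334242908029787529}{731424917923}$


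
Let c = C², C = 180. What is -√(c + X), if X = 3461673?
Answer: -√3494073 ≈ -1869.2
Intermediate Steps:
c = 32400 (c = 180² = 32400)
-√(c + X) = -√(32400 + 3461673) = -√3494073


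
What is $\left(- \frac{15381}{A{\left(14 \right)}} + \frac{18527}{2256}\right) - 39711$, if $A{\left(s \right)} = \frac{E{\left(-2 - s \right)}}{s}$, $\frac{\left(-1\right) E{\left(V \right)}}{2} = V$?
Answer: $- \frac{13093817}{282} \approx -46432.0$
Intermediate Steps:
$E{\left(V \right)} = - 2 V$
$A{\left(s \right)} = \frac{4 + 2 s}{s}$ ($A{\left(s \right)} = \frac{\left(-2\right) \left(-2 - s\right)}{s} = \frac{4 + 2 s}{s}$)
$\left(- \frac{15381}{A{\left(14 \right)}} + \frac{18527}{2256}\right) - 39711 = \left(- \frac{15381}{2 + \frac{4}{14}} + \frac{18527}{2256}\right) - 39711 = \left(- \frac{15381}{2 + 4 \cdot \frac{1}{14}} + 18527 \cdot \frac{1}{2256}\right) - 39711 = \left(- \frac{15381}{2 + \frac{2}{7}} + \frac{18527}{2256}\right) - 39711 = \left(- \frac{15381}{\frac{16}{7}} + \frac{18527}{2256}\right) - 39711 = \left(\left(-15381\right) \frac{7}{16} + \frac{18527}{2256}\right) - 39711 = \left(- \frac{107667}{16} + \frac{18527}{2256}\right) - 39711 = - \frac{1895315}{282} - 39711 = - \frac{13093817}{282}$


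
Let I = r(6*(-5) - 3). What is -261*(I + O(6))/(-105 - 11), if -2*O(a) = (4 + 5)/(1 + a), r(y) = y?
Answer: -4239/56 ≈ -75.696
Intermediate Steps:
I = -33 (I = 6*(-5) - 3 = -30 - 3 = -33)
O(a) = -9/(2*(1 + a)) (O(a) = -(4 + 5)/(2*(1 + a)) = -9/(2*(1 + a)))
-261*(I + O(6))/(-105 - 11) = -261*(-33 - 9/(2 + 2*6))/(-105 - 11) = -261*(-33 - 9/(2 + 12))/(-116) = -261*(-33 - 9/14)*(-1)/116 = -(-122931)*(-1)/(14*116) = -261*471/1624 = -4239/56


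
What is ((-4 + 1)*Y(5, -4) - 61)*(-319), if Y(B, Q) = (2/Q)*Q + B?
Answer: 26158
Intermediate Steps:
Y(B, Q) = 2 + B
((-4 + 1)*Y(5, -4) - 61)*(-319) = ((-4 + 1)*(2 + 5) - 61)*(-319) = (-3*7 - 61)*(-319) = (-21 - 61)*(-319) = -82*(-319) = 26158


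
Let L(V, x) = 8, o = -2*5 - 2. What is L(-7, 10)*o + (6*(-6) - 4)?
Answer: -136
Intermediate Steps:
o = -12 (o = -10 - 2 = -12)
L(-7, 10)*o + (6*(-6) - 4) = 8*(-12) + (6*(-6) - 4) = -96 + (-36 - 4) = -96 - 40 = -136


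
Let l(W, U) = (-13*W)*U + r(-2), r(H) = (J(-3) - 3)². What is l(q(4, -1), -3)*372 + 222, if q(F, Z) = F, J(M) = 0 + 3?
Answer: 58254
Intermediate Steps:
J(M) = 3
r(H) = 0 (r(H) = (3 - 3)² = 0² = 0)
l(W, U) = -13*U*W (l(W, U) = (-13*W)*U + 0 = -13*U*W + 0 = -13*U*W)
l(q(4, -1), -3)*372 + 222 = -13*(-3)*4*372 + 222 = 156*372 + 222 = 58032 + 222 = 58254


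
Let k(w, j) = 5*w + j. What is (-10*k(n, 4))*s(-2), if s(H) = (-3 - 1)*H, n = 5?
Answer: -2320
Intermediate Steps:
k(w, j) = j + 5*w
s(H) = -4*H
(-10*k(n, 4))*s(-2) = (-10*(4 + 5*5))*(-4*(-2)) = -10*(4 + 25)*8 = -10*29*8 = -290*8 = -2320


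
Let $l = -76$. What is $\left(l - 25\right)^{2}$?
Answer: $10201$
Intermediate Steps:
$\left(l - 25\right)^{2} = \left(-76 - 25\right)^{2} = \left(-101\right)^{2} = 10201$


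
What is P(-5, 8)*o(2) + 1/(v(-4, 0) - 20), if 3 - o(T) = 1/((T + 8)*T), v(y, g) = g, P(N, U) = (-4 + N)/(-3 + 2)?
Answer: 53/2 ≈ 26.500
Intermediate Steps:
P(N, U) = 4 - N (P(N, U) = (-4 + N)/(-1) = (-4 + N)*(-1) = 4 - N)
o(T) = 3 - 1/(T*(8 + T)) (o(T) = 3 - 1/((T + 8)*T) = 3 - 1/((8 + T)*T) = 3 - 1/(T*(8 + T)))
P(-5, 8)*o(2) + 1/(v(-4, 0) - 20) = (4 - 1*(-5))*((-1 + 3*2² + 24*2)/(2*(8 + 2))) + 1/(0 - 20) = (4 + 5)*((½)*(-1 + 3*4 + 48)/10) + 1/(-20) = 9*((½)*(⅒)*(-1 + 12 + 48)) - 1/20 = 9*((½)*(⅒)*59) - 1/20 = 9*(59/20) - 1/20 = 531/20 - 1/20 = 53/2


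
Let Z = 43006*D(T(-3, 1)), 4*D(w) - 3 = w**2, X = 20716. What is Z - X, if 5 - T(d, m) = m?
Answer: 367125/2 ≈ 1.8356e+5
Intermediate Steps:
T(d, m) = 5 - m
D(w) = 3/4 + w**2/4
Z = 408557/2 (Z = 43006*(3/4 + (5 - 1*1)**2/4) = 43006*(3/4 + (5 - 1)**2/4) = 43006*(3/4 + (1/4)*4**2) = 43006*(3/4 + (1/4)*16) = 43006*(3/4 + 4) = 43006*(19/4) = 408557/2 ≈ 2.0428e+5)
Z - X = 408557/2 - 1*20716 = 408557/2 - 20716 = 367125/2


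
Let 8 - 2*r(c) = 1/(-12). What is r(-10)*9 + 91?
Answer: 1019/8 ≈ 127.38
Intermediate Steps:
r(c) = 97/24 (r(c) = 4 - ½/(-12) = 4 - ½*(-1/12) = 4 + 1/24 = 97/24)
r(-10)*9 + 91 = (97/24)*9 + 91 = 291/8 + 91 = 1019/8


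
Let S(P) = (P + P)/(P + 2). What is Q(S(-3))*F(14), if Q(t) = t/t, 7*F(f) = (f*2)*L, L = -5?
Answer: -20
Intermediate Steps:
F(f) = -10*f/7 (F(f) = ((f*2)*(-5))/7 = ((2*f)*(-5))/7 = (-10*f)/7 = -10*f/7)
S(P) = 2*P/(2 + P) (S(P) = (2*P)/(2 + P) = 2*P/(2 + P))
Q(t) = 1
Q(S(-3))*F(14) = 1*(-10/7*14) = 1*(-20) = -20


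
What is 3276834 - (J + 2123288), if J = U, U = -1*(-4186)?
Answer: 1149360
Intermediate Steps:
U = 4186
J = 4186
3276834 - (J + 2123288) = 3276834 - (4186 + 2123288) = 3276834 - 1*2127474 = 3276834 - 2127474 = 1149360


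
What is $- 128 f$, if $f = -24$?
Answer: $3072$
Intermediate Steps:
$- 128 f = \left(-128\right) \left(-24\right) = 3072$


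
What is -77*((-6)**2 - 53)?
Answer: 1309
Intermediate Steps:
-77*((-6)**2 - 53) = -77*(36 - 53) = -77*(-17) = 1309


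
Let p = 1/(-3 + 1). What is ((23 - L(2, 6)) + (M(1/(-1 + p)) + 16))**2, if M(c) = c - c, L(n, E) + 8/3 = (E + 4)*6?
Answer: 3025/9 ≈ 336.11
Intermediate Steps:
p = -1/2 (p = 1/(-2) = -1/2 ≈ -0.50000)
L(n, E) = 64/3 + 6*E (L(n, E) = -8/3 + (E + 4)*6 = -8/3 + (4 + E)*6 = -8/3 + (24 + 6*E) = 64/3 + 6*E)
M(c) = 0
((23 - L(2, 6)) + (M(1/(-1 + p)) + 16))**2 = ((23 - (64/3 + 6*6)) + (0 + 16))**2 = ((23 - (64/3 + 36)) + 16)**2 = ((23 - 1*172/3) + 16)**2 = ((23 - 172/3) + 16)**2 = (-103/3 + 16)**2 = (-55/3)**2 = 3025/9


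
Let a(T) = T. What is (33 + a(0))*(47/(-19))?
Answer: -1551/19 ≈ -81.632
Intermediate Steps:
(33 + a(0))*(47/(-19)) = (33 + 0)*(47/(-19)) = 33*(47*(-1/19)) = 33*(-47/19) = -1551/19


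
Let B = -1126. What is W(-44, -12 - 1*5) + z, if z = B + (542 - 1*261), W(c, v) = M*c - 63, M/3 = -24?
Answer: 2260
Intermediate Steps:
M = -72 (M = 3*(-24) = -72)
W(c, v) = -63 - 72*c (W(c, v) = -72*c - 63 = -63 - 72*c)
z = -845 (z = -1126 + (542 - 1*261) = -1126 + (542 - 261) = -1126 + 281 = -845)
W(-44, -12 - 1*5) + z = (-63 - 72*(-44)) - 845 = (-63 + 3168) - 845 = 3105 - 845 = 2260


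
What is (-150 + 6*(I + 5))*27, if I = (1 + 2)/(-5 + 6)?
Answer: -2754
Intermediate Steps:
I = 3 (I = 3/1 = 3*1 = 3)
(-150 + 6*(I + 5))*27 = (-150 + 6*(3 + 5))*27 = (-150 + 6*8)*27 = (-150 + 48)*27 = -102*27 = -2754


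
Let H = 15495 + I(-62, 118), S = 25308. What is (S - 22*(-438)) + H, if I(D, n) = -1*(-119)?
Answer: 50558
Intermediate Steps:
I(D, n) = 119
H = 15614 (H = 15495 + 119 = 15614)
(S - 22*(-438)) + H = (25308 - 22*(-438)) + 15614 = (25308 + 9636) + 15614 = 34944 + 15614 = 50558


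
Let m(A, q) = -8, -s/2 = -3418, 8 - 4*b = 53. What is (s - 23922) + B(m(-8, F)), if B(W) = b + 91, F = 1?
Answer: -68025/4 ≈ -17006.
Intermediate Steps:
b = -45/4 (b = 2 - ¼*53 = 2 - 53/4 = -45/4 ≈ -11.250)
s = 6836 (s = -2*(-3418) = 6836)
B(W) = 319/4 (B(W) = -45/4 + 91 = 319/4)
(s - 23922) + B(m(-8, F)) = (6836 - 23922) + 319/4 = -17086 + 319/4 = -68025/4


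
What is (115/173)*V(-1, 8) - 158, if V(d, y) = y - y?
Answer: -158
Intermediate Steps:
V(d, y) = 0
(115/173)*V(-1, 8) - 158 = (115/173)*0 - 158 = 0 - 158 = -158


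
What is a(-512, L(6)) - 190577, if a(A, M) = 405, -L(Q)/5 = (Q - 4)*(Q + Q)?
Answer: -190172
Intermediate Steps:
L(Q) = -10*Q*(-4 + Q) (L(Q) = -5*(Q - 4)*(Q + Q) = -5*(-4 + Q)*2*Q = -10*Q*(-4 + Q))
a(-512, L(6)) - 190577 = 405 - 190577 = -190172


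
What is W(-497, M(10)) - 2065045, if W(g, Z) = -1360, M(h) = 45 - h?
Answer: -2066405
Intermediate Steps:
W(-497, M(10)) - 2065045 = -1360 - 2065045 = -2066405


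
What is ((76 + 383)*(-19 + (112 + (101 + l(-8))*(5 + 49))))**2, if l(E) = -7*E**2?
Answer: 73240305383025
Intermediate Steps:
((76 + 383)*(-19 + (112 + (101 + l(-8))*(5 + 49))))**2 = ((76 + 383)*(-19 + (112 + (101 - 7*(-8)**2)*(5 + 49))))**2 = (459*(-19 + (112 + (101 - 7*64)*54)))**2 = (459*(-19 + (112 + (101 - 448)*54)))**2 = (459*(-19 + (112 - 347*54)))**2 = (459*(-19 + (112 - 18738)))**2 = (459*(-19 - 18626))**2 = (459*(-18645))**2 = (-8558055)**2 = 73240305383025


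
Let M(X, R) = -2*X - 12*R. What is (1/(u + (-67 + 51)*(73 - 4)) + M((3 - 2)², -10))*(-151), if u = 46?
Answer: -18851293/1058 ≈ -17818.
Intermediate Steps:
M(X, R) = -12*R - 2*X
(1/(u + (-67 + 51)*(73 - 4)) + M((3 - 2)², -10))*(-151) = (1/(46 + (-67 + 51)*(73 - 4)) + (-12*(-10) - 2*(3 - 2)²))*(-151) = (1/(46 - 16*69) + (120 - 2*1²))*(-151) = (1/(46 - 1104) + (120 - 2*1))*(-151) = (1/(-1058) + (120 - 2))*(-151) = (-1/1058 + 118)*(-151) = (124843/1058)*(-151) = -18851293/1058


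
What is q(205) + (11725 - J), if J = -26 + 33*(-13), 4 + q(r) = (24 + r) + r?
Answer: 12610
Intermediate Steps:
q(r) = 20 + 2*r (q(r) = -4 + ((24 + r) + r) = -4 + (24 + 2*r) = 20 + 2*r)
J = -455 (J = -26 - 429 = -455)
q(205) + (11725 - J) = (20 + 2*205) + (11725 - 1*(-455)) = (20 + 410) + (11725 + 455) = 430 + 12180 = 12610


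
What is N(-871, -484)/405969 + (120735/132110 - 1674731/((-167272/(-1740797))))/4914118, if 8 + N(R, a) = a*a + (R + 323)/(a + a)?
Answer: -396729310517799622417/133592923816995558608 ≈ -2.9697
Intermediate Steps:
N(R, a) = -8 + a² + (323 + R)/(2*a) (N(R, a) = -8 + (a*a + (R + 323)/(a + a)) = -8 + (a² + (323 + R)/((2*a))) = -8 + (a² + (323 + R)*(1/(2*a))) = -8 + (a² + (323 + R)/(2*a)) = -8 + a² + (323 + R)/(2*a))
N(-871, -484)/405969 + (120735/132110 - 1674731/((-167272/(-1740797))))/4914118 = ((½)*(323 - 871 + 2*(-484)*(-8 + (-484)²))/(-484))/405969 + (120735/132110 - 1674731/((-167272/(-1740797))))/4914118 = ((½)*(-1/484)*(323 - 871 + 2*(-484)*(-8 + 234256)))*(1/405969) + (120735*(1/132110) - 1674731/((-167272*(-1/1740797))))*(1/4914118) = ((½)*(-1/484)*(323 - 871 + 2*(-484)*234248))*(1/405969) + (24147/26422 - 1674731/167272/1740797)*(1/4914118) = ((½)*(-1/484)*(323 - 871 - 226752064))*(1/405969) + (24147/26422 - 1674731*1740797/167272)*(1/4914118) = ((½)*(-1/484)*(-226752612))*(1/405969) + (24147/26422 - 2915366700607/167272)*(1/4914118) = (56688153/242)*(1/405969) - 38514907462160585/2209830392*1/4914118 = 18896051/32748166 - 38514907462160585/10859367306274256 = -396729310517799622417/133592923816995558608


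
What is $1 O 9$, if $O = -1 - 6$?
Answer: $-63$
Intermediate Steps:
$O = -7$ ($O = -1 - 6 = -7$)
$1 O 9 = 1 \left(-7\right) 9 = \left(-7\right) 9 = -63$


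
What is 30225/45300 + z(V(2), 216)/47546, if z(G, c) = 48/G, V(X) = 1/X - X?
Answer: 9570855/14358892 ≈ 0.66655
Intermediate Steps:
30225/45300 + z(V(2), 216)/47546 = 30225/45300 + (48/(1/2 - 1*2))/47546 = 30225*(1/45300) + (48/(1/2 - 2))*(1/47546) = 403/604 + (48/(-3/2))*(1/47546) = 403/604 + (48*(-2/3))*(1/47546) = 403/604 - 32*1/47546 = 403/604 - 16/23773 = 9570855/14358892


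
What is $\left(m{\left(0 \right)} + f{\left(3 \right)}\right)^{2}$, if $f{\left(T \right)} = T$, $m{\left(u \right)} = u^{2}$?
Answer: $9$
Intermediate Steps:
$\left(m{\left(0 \right)} + f{\left(3 \right)}\right)^{2} = \left(0^{2} + 3\right)^{2} = \left(0 + 3\right)^{2} = 3^{2} = 9$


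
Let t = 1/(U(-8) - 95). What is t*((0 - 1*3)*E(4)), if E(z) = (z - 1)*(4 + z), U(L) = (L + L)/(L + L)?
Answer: 36/47 ≈ 0.76596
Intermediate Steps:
U(L) = 1 (U(L) = (2*L)/((2*L)) = (2*L)*(1/(2*L)) = 1)
t = -1/94 (t = 1/(1 - 95) = 1/(-94) = -1/94 ≈ -0.010638)
E(z) = (-1 + z)*(4 + z)
t*((0 - 1*3)*E(4)) = -(0 - 1*3)*(-4 + 4**2 + 3*4)/94 = -(0 - 3)*(-4 + 16 + 12)/94 = -(-3)*24/94 = -1/94*(-72) = 36/47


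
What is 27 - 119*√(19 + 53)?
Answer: 27 - 714*√2 ≈ -982.75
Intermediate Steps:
27 - 119*√(19 + 53) = 27 - 714*√2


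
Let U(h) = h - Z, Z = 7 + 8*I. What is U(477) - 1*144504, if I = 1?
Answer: -144042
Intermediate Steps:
Z = 15 (Z = 7 + 8*1 = 7 + 8 = 15)
U(h) = -15 + h (U(h) = h - 1*15 = h - 15 = -15 + h)
U(477) - 1*144504 = (-15 + 477) - 1*144504 = 462 - 144504 = -144042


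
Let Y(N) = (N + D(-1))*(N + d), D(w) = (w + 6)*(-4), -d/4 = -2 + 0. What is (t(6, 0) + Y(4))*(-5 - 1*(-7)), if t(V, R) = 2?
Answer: -380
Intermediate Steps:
d = 8 (d = -4*(-2 + 0) = -4*(-2) = 8)
D(w) = -24 - 4*w (D(w) = (6 + w)*(-4) = -24 - 4*w)
Y(N) = (-20 + N)*(8 + N) (Y(N) = (N + (-24 - 4*(-1)))*(N + 8) = (N + (-24 + 4))*(8 + N) = (N - 20)*(8 + N) = (-20 + N)*(8 + N))
(t(6, 0) + Y(4))*(-5 - 1*(-7)) = (2 + (-160 + 4² - 12*4))*(-5 - 1*(-7)) = (2 + (-160 + 16 - 48))*(-5 + 7) = (2 - 192)*2 = -190*2 = -380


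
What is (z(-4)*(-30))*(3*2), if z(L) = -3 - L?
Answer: -180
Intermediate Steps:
(z(-4)*(-30))*(3*2) = ((-3 - 1*(-4))*(-30))*(3*2) = ((-3 + 4)*(-30))*6 = (1*(-30))*6 = -30*6 = -180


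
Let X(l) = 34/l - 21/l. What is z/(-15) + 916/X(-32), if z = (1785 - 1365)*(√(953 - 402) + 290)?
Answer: -134872/13 - 28*√551 ≈ -11032.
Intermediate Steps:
X(l) = 13/l
z = 121800 + 420*√551 (z = 420*(√551 + 290) = 420*(290 + √551) = 121800 + 420*√551 ≈ 1.3166e+5)
z/(-15) + 916/X(-32) = (121800 + 420*√551)/(-15) + 916/((13/(-32))) = (121800 + 420*√551)*(-1/15) + 916/((13*(-1/32))) = (-8120 - 28*√551) + 916/(-13/32) = (-8120 - 28*√551) + 916*(-32/13) = (-8120 - 28*√551) - 29312/13 = -134872/13 - 28*√551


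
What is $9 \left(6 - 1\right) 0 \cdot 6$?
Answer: $0$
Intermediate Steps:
$9 \left(6 - 1\right) 0 \cdot 6 = 9 \cdot 5 \cdot 0 \cdot 6 = 9 \cdot 0 \cdot 6 = 0 \cdot 6 = 0$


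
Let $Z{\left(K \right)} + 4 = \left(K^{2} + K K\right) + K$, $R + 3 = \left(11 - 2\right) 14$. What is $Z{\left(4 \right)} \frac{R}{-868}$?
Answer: $- \frac{984}{217} \approx -4.5346$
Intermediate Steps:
$R = 123$ ($R = -3 + \left(11 - 2\right) 14 = -3 + 9 \cdot 14 = -3 + 126 = 123$)
$Z{\left(K \right)} = -4 + K + 2 K^{2}$ ($Z{\left(K \right)} = -4 + \left(\left(K^{2} + K K\right) + K\right) = -4 + \left(\left(K^{2} + K^{2}\right) + K\right) = -4 + \left(2 K^{2} + K\right) = -4 + \left(K + 2 K^{2}\right) = -4 + K + 2 K^{2}$)
$Z{\left(4 \right)} \frac{R}{-868} = \left(-4 + 4 + 2 \cdot 4^{2}\right) \frac{123}{-868} = \left(-4 + 4 + 2 \cdot 16\right) 123 \left(- \frac{1}{868}\right) = \left(-4 + 4 + 32\right) \left(- \frac{123}{868}\right) = 32 \left(- \frac{123}{868}\right) = - \frac{984}{217}$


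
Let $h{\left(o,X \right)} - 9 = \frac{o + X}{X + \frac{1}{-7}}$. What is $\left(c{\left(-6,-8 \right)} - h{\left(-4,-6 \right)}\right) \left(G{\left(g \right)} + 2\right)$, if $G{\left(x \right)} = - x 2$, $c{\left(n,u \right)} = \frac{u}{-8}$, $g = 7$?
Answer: $\frac{4968}{43} \approx 115.53$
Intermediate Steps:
$h{\left(o,X \right)} = 9 + \frac{X + o}{- \frac{1}{7} + X}$ ($h{\left(o,X \right)} = 9 + \frac{o + X}{X + \frac{1}{-7}} = 9 + \frac{X + o}{X - \frac{1}{7}} = 9 + \frac{X + o}{- \frac{1}{7} + X}$)
$c{\left(n,u \right)} = - \frac{u}{8}$ ($c{\left(n,u \right)} = u \left(- \frac{1}{8}\right) = - \frac{u}{8}$)
$G{\left(x \right)} = - 2 x$
$\left(c{\left(-6,-8 \right)} - h{\left(-4,-6 \right)}\right) \left(G{\left(g \right)} + 2\right) = \left(\left(- \frac{1}{8}\right) \left(-8\right) - \frac{-9 + 7 \left(-4\right) + 70 \left(-6\right)}{-1 + 7 \left(-6\right)}\right) \left(\left(-2\right) 7 + 2\right) = \left(1 - \frac{-9 - 28 - 420}{-1 - 42}\right) \left(-14 + 2\right) = \left(1 - \frac{1}{-43} \left(-457\right)\right) \left(-12\right) = \left(1 - \left(- \frac{1}{43}\right) \left(-457\right)\right) \left(-12\right) = \left(1 - \frac{457}{43}\right) \left(-12\right) = \left(- \frac{414}{43}\right) \left(-12\right) = \frac{4968}{43}$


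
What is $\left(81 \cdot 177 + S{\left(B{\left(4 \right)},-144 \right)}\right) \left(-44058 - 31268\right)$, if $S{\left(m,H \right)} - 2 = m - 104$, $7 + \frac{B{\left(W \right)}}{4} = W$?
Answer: $-1071361698$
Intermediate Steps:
$B{\left(W \right)} = -28 + 4 W$
$S{\left(m,H \right)} = -102 + m$ ($S{\left(m,H \right)} = 2 + \left(m - 104\right) = 2 + \left(-104 + m\right) = -102 + m$)
$\left(81 \cdot 177 + S{\left(B{\left(4 \right)},-144 \right)}\right) \left(-44058 - 31268\right) = \left(81 \cdot 177 + \left(-102 + \left(-28 + 4 \cdot 4\right)\right)\right) \left(-44058 - 31268\right) = \left(14337 + \left(-102 + \left(-28 + 16\right)\right)\right) \left(-44058 - 31268\right) = \left(14337 - 114\right) \left(-44058 - 31268\right) = \left(14337 - 114\right) \left(-75326\right) = 14223 \left(-75326\right) = -1071361698$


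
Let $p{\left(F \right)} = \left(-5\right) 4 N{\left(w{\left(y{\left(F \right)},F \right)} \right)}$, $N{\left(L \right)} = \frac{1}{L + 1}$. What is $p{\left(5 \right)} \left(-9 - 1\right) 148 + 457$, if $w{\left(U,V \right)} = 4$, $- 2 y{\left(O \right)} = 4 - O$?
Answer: $6377$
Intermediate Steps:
$y{\left(O \right)} = -2 + \frac{O}{2}$ ($y{\left(O \right)} = - \frac{4 - O}{2} = -2 + \frac{O}{2}$)
$N{\left(L \right)} = \frac{1}{1 + L}$
$p{\left(F \right)} = -4$ ($p{\left(F \right)} = \frac{\left(-5\right) 4}{1 + 4} = - \frac{20}{5} = \left(-20\right) \frac{1}{5} = -4$)
$p{\left(5 \right)} \left(-9 - 1\right) 148 + 457 = - 4 \left(-9 - 1\right) 148 + 457 = \left(-4\right) \left(-10\right) 148 + 457 = 40 \cdot 148 + 457 = 5920 + 457 = 6377$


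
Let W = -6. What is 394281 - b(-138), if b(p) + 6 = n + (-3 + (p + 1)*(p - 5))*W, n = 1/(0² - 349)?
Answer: 178623436/349 ≈ 5.1182e+5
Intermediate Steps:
n = -1/349 (n = 1/(0 - 349) = 1/(-349) = -1/349 ≈ -0.0028653)
b(p) = 4187/349 - 6*(1 + p)*(-5 + p) (b(p) = -6 + (-1/349 + (-3 + (p + 1)*(p - 5))*(-6)) = -6 + (-1/349 + (-3 + (1 + p)*(-5 + p))*(-6)) = -6 + (-1/349 + (18 - 6*(1 + p)*(-5 + p))) = -6 + (6281/349 - 6*(1 + p)*(-5 + p)) = 4187/349 - 6*(1 + p)*(-5 + p))
394281 - b(-138) = 394281 - (14657/349 - 6*(-138)² + 24*(-138)) = 394281 - (14657/349 - 6*19044 - 3312) = 394281 - (14657/349 - 114264 - 3312) = 394281 - 1*(-41019367/349) = 394281 + 41019367/349 = 178623436/349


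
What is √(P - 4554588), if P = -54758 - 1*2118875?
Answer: I*√6728221 ≈ 2593.9*I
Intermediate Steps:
P = -2173633 (P = -54758 - 2118875 = -2173633)
√(P - 4554588) = √(-2173633 - 4554588) = √(-6728221) = I*√6728221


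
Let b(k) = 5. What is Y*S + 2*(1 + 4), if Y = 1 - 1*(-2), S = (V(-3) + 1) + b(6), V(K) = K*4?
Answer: -8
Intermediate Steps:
V(K) = 4*K
S = -6 (S = (4*(-3) + 1) + 5 = (-12 + 1) + 5 = -11 + 5 = -6)
Y = 3 (Y = 1 + 2 = 3)
Y*S + 2*(1 + 4) = 3*(-6) + 2*(1 + 4) = -18 + 2*5 = -18 + 10 = -8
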